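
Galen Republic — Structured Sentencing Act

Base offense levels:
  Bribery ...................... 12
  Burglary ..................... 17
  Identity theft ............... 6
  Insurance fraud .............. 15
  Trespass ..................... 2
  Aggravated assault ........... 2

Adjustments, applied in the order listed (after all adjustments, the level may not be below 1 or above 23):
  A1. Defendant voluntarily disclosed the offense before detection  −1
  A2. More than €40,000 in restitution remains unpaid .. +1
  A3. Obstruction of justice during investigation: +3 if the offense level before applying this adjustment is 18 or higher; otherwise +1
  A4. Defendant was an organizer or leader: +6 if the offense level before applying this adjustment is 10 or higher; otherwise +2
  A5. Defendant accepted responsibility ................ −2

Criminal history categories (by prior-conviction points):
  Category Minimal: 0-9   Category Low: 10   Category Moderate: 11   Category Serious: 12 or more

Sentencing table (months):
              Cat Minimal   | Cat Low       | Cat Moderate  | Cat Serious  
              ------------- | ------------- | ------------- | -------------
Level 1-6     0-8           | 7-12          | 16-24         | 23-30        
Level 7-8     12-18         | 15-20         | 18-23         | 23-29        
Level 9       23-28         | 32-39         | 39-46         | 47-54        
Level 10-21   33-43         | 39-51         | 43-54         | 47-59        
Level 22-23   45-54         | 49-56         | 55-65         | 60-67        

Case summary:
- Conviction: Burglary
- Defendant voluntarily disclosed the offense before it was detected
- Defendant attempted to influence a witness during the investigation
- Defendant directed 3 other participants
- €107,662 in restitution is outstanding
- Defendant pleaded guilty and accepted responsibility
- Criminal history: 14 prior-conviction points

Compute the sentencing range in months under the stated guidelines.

Base offense level for burglary: 17.
A1 applies: 17 − 1 = 16.
A2 applies: 16 + 1 = 17.
A3 applies (level before this adjustment is 17 < 18, so +1): 17 + 1 = 18.
A4 applies (level before this adjustment is 18 ≥ 10, so +6): 18 + 6 = 24.
A5 applies: 24 − 2 = 22.
Final offense level: 22.
Criminal history: 14 prior points → Category Serious (12+).
Level 22 falls in the 22-23 band.
Grid: Level 22-23 × Category Serious = 60-67 months.

60-67 months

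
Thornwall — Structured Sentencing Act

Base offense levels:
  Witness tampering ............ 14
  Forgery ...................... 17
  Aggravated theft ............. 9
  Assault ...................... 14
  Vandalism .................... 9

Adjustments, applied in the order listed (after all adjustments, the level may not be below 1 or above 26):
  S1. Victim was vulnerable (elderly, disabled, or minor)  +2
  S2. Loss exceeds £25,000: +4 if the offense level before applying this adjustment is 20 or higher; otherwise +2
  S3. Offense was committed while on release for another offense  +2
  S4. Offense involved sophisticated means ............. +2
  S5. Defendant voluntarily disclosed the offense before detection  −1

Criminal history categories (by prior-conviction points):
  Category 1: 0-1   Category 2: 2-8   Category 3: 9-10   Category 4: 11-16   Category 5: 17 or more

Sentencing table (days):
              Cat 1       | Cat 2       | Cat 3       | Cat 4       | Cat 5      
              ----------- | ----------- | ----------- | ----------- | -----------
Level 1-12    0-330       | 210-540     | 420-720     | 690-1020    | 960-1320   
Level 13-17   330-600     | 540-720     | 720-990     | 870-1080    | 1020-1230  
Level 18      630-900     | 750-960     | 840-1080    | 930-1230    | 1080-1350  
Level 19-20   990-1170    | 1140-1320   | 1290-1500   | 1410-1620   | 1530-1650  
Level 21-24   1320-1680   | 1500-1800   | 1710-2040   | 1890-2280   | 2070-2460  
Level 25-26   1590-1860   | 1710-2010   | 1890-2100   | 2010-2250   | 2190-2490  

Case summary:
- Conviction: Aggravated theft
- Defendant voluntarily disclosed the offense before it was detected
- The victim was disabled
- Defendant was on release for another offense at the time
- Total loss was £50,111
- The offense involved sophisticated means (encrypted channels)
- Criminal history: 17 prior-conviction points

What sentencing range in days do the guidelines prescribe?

Base offense level for aggravated theft: 9.
S1 applies: 9 + 2 = 11.
S2 applies (level before this adjustment is 11 < 20, so +2): 11 + 2 = 13.
S3 applies: 13 + 2 = 15.
S4 applies: 15 + 2 = 17.
S5 applies: 17 − 1 = 16.
Final offense level: 16.
Criminal history: 17 prior points → Category 5 (17+).
Level 16 falls in the 13-17 band.
Grid: Level 13-17 × Category 5 = 1020-1230 days.

1020-1230 days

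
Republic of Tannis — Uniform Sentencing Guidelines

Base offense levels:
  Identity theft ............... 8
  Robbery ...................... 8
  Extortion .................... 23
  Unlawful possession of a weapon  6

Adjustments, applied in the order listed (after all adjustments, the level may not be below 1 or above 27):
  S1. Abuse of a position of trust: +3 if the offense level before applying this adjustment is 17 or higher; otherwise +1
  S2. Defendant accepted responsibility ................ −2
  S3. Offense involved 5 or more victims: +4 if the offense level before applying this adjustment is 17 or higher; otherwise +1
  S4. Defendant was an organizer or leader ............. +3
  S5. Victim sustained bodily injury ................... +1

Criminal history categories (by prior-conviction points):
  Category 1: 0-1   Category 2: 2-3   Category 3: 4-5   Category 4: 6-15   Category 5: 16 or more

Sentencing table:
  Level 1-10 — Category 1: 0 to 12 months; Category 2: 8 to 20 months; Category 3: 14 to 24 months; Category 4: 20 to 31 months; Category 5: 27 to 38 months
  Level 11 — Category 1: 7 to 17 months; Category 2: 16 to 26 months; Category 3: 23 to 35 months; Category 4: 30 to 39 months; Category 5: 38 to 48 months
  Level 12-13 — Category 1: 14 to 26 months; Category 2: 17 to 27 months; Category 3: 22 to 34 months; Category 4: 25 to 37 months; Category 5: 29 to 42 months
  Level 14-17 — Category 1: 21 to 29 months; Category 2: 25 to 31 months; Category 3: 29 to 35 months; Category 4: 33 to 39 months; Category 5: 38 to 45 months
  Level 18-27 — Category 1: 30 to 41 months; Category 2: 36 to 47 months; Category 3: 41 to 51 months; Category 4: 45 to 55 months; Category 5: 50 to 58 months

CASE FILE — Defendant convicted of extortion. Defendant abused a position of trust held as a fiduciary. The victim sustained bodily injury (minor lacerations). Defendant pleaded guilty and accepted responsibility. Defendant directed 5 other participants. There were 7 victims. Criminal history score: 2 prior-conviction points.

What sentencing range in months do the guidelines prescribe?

Base offense level for extortion: 23.
S1 applies (level before this adjustment is 23 ≥ 17, so +3): 23 + 3 = 26.
S2 applies: 26 − 2 = 24.
S3 applies (level before this adjustment is 24 ≥ 17, so +4): 24 + 4 = 28.
S4 applies: 28 + 3 = 31.
S5 applies: 31 + 1 = 32.
Level 32 exceeds the maximum of 27; capped at 27.
Final offense level: 27.
Criminal history: 2 prior points → Category 2 (2-3).
Level 27 falls in the 18-27 band.
Grid: Level 18-27 × Category 2 = 36-47 months.

36-47 months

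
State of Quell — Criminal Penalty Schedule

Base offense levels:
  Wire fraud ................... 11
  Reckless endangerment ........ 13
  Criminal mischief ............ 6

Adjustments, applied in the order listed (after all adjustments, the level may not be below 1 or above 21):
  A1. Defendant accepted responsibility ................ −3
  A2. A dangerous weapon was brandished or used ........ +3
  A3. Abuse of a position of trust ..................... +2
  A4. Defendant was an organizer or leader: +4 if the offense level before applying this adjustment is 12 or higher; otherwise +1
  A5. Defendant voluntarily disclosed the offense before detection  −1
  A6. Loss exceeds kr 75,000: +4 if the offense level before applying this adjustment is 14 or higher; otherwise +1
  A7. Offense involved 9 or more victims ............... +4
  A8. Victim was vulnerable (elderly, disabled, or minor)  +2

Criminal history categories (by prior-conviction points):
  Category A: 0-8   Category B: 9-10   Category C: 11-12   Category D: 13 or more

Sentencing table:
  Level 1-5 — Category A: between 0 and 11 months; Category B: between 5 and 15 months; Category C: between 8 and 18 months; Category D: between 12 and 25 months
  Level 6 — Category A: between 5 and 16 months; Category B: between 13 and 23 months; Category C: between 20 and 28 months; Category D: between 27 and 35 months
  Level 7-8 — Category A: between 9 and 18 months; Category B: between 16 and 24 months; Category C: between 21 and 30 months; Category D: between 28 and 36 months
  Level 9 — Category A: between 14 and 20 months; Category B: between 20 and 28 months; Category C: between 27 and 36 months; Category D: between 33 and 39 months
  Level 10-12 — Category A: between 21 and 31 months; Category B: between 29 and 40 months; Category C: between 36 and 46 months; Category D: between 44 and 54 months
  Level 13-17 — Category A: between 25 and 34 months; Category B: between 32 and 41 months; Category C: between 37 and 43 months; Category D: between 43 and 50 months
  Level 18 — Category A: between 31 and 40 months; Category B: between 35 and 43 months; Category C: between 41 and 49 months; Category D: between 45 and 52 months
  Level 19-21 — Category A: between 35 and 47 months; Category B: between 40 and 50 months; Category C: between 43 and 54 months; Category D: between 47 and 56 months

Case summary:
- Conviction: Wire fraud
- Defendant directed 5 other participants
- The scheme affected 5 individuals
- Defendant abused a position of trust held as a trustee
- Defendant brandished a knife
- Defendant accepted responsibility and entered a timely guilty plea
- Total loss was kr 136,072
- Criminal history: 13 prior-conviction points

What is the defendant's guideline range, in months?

Base offense level for wire fraud: 11.
A1 applies: 11 − 3 = 8.
A2 applies: 8 + 3 = 11.
A3 applies: 11 + 2 = 13.
A4 applies (level before this adjustment is 13 ≥ 12, so +4): 13 + 4 = 17.
A5 does not apply.
A6 applies (level before this adjustment is 17 ≥ 14, so +4): 17 + 4 = 21.
Final offense level: 21.
Criminal history: 13 prior points → Category D (13+).
Level 21 falls in the 19-21 band.
Grid: Level 19-21 × Category D = 47-56 months.

47-56 months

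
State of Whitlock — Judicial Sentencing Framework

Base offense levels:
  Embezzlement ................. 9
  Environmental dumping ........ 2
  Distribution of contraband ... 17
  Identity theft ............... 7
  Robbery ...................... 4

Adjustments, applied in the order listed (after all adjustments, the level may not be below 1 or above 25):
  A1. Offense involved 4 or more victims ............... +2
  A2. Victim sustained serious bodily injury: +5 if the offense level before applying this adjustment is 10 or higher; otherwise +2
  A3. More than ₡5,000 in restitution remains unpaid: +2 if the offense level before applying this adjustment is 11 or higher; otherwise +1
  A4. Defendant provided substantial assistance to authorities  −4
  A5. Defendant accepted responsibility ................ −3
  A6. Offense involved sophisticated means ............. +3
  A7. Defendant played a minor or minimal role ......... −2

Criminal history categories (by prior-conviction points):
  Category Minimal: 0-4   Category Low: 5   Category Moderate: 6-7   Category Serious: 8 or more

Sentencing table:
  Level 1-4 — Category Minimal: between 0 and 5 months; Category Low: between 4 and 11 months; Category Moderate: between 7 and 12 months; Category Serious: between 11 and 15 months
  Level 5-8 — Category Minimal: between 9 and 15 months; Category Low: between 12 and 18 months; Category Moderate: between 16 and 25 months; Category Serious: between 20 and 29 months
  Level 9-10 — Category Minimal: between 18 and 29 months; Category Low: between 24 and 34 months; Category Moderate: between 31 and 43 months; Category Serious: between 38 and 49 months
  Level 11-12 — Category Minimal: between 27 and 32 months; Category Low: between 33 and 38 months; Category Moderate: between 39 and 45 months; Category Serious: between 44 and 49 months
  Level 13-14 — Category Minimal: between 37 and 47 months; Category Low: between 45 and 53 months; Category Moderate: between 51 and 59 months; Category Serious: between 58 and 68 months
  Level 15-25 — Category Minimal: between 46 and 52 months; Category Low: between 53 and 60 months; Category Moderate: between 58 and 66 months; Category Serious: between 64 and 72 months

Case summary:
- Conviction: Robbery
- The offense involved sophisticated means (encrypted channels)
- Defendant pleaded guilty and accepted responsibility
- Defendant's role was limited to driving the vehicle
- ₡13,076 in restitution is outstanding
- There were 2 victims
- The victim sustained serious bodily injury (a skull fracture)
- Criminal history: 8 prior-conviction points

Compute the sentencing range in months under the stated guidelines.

Base offense level for robbery: 4.
A1 does not apply.
A2 applies (level before this adjustment is 4 < 10, so +2): 4 + 2 = 6.
A3 applies (level before this adjustment is 6 < 11, so +1): 6 + 1 = 7.
A4 does not apply.
A5 applies: 7 − 3 = 4.
A6 applies: 4 + 3 = 7.
A7 applies: 7 − 2 = 5.
Final offense level: 5.
Criminal history: 8 prior points → Category Serious (8+).
Level 5 falls in the 5-8 band.
Grid: Level 5-8 × Category Serious = 20-29 months.

20-29 months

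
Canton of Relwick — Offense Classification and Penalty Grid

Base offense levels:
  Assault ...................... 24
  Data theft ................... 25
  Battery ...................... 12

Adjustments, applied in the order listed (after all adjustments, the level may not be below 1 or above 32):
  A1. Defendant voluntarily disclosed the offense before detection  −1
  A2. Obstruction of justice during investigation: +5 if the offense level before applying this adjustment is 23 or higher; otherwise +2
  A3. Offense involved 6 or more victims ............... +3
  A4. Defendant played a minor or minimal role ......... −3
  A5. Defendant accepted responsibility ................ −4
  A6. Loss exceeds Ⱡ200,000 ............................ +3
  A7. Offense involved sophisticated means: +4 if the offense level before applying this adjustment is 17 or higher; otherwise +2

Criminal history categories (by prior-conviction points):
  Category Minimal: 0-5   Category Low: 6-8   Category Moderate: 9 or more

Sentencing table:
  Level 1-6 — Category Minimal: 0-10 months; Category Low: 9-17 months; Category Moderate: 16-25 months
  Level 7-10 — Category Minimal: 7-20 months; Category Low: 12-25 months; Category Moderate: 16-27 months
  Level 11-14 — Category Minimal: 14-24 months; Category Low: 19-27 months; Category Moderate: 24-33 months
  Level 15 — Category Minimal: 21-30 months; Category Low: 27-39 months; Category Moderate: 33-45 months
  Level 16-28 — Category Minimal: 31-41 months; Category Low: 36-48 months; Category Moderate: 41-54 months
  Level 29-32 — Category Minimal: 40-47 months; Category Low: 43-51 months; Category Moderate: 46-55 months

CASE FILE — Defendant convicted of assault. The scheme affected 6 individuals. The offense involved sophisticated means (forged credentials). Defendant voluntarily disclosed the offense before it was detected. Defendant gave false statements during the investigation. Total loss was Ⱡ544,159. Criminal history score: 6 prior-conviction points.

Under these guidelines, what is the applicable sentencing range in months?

Base offense level for assault: 24.
A1 applies: 24 − 1 = 23.
A2 applies (level before this adjustment is 23 ≥ 23, so +5): 23 + 5 = 28.
A3 applies: 28 + 3 = 31.
A4 does not apply.
A6 applies: 31 + 3 = 34.
A7 applies (level before this adjustment is 34 ≥ 17, so +4): 34 + 4 = 38.
Level 38 exceeds the maximum of 32; capped at 32.
Final offense level: 32.
Criminal history: 6 prior points → Category Low (6-8).
Level 32 falls in the 29-32 band.
Grid: Level 29-32 × Category Low = 43-51 months.

43-51 months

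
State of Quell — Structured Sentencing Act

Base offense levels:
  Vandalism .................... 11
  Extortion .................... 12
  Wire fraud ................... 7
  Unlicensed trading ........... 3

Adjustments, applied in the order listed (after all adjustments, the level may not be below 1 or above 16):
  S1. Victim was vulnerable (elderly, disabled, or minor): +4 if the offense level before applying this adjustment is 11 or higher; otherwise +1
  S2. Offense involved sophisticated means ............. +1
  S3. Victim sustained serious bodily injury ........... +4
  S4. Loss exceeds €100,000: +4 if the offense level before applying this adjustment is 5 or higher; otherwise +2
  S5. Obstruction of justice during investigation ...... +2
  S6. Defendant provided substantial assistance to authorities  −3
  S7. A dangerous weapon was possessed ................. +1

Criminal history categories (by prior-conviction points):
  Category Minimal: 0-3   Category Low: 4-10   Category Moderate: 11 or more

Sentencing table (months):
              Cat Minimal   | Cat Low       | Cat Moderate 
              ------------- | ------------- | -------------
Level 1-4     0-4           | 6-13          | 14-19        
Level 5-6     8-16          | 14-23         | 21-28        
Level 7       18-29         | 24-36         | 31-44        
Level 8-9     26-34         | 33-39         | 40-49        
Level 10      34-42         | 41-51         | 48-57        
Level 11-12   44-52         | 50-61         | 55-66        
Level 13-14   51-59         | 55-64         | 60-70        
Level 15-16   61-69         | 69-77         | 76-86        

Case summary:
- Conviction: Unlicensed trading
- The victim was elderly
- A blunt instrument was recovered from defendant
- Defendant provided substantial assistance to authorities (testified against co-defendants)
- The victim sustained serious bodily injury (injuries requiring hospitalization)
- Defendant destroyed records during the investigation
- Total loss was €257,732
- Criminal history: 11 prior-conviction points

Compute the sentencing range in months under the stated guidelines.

55-66 months

Base offense level for unlicensed trading: 3.
S1 applies (level before this adjustment is 3 < 11, so +1): 3 + 1 = 4.
S3 applies: 4 + 4 = 8.
S4 applies (level before this adjustment is 8 ≥ 5, so +4): 8 + 4 = 12.
S5 applies: 12 + 2 = 14.
S6 applies: 14 − 3 = 11.
S7 applies: 11 + 1 = 12.
Final offense level: 12.
Criminal history: 11 prior points → Category Moderate (11+).
Level 12 falls in the 11-12 band.
Grid: Level 11-12 × Category Moderate = 55-66 months.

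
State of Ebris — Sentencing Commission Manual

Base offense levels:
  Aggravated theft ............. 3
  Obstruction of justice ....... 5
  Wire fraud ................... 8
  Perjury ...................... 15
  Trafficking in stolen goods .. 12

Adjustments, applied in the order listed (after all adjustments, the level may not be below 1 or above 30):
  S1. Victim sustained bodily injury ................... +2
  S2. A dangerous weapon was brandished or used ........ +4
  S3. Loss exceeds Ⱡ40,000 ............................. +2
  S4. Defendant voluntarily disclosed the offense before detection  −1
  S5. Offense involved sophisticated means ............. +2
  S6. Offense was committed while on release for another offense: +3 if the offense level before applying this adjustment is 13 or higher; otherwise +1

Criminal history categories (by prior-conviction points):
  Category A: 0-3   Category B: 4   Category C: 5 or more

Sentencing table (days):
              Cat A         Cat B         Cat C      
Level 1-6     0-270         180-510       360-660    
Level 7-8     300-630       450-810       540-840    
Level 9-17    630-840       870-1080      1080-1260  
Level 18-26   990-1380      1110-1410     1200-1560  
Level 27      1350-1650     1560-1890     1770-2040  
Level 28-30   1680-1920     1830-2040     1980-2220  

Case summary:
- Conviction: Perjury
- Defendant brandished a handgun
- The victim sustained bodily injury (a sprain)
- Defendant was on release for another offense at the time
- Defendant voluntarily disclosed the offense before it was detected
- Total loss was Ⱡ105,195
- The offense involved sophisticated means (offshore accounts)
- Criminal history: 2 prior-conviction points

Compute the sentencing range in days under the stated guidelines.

1350-1650 days

Base offense level for perjury: 15.
S1 applies: 15 + 2 = 17.
S2 applies: 17 + 4 = 21.
S3 applies: 21 + 2 = 23.
S4 applies: 23 − 1 = 22.
S5 applies: 22 + 2 = 24.
S6 applies (level before this adjustment is 24 ≥ 13, so +3): 24 + 3 = 27.
Final offense level: 27.
Criminal history: 2 prior points → Category A (0-3).
Level 27 falls in the 27 band.
Grid: Level 27 × Category A = 1350-1650 days.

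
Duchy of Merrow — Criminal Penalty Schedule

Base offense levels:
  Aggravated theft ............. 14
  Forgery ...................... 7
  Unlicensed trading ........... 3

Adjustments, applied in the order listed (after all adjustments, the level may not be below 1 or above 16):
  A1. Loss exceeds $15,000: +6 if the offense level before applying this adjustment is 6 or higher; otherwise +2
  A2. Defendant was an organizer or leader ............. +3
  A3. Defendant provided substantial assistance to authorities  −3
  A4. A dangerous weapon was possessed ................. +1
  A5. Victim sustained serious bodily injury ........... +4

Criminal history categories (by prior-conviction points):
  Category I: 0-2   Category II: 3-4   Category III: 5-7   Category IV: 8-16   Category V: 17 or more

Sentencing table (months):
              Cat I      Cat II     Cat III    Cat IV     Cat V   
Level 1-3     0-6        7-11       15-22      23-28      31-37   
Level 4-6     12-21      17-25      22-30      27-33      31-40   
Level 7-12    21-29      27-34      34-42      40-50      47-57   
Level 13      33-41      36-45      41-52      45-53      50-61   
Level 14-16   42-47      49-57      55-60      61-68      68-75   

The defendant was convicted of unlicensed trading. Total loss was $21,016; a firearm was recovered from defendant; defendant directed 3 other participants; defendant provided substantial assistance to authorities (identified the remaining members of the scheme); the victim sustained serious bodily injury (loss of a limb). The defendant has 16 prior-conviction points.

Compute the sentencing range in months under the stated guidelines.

Base offense level for unlicensed trading: 3.
A1 applies (level before this adjustment is 3 < 6, so +2): 3 + 2 = 5.
A2 applies: 5 + 3 = 8.
A3 applies: 8 − 3 = 5.
A4 applies: 5 + 1 = 6.
A5 applies: 6 + 4 = 10.
Final offense level: 10.
Criminal history: 16 prior points → Category IV (8-16).
Level 10 falls in the 7-12 band.
Grid: Level 7-12 × Category IV = 40-50 months.

40-50 months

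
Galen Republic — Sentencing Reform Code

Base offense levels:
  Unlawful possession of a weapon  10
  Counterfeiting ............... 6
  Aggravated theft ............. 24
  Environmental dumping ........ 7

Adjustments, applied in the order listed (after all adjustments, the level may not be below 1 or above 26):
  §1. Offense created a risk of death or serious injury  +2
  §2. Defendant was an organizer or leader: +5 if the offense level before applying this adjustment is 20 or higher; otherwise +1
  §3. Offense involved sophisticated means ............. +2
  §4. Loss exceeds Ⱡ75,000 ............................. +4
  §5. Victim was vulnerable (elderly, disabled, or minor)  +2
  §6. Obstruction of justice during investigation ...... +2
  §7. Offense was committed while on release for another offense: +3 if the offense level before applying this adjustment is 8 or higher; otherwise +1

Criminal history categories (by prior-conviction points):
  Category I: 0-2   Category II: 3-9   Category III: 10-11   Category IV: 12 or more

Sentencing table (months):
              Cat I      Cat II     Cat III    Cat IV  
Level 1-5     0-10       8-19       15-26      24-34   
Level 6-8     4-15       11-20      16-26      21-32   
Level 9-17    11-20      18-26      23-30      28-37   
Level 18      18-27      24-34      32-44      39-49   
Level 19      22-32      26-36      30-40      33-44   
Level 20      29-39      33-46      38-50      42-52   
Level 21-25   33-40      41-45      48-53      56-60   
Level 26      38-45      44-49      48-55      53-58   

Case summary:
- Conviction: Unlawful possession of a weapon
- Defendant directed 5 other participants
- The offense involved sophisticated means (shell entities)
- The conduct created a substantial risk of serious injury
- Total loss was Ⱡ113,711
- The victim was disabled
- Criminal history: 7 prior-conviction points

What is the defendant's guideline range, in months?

Base offense level for unlawful possession of a weapon: 10.
§1 applies: 10 + 2 = 12.
§2 applies (level before this adjustment is 12 < 20, so +1): 12 + 1 = 13.
§3 applies: 13 + 2 = 15.
§4 applies: 15 + 4 = 19.
§5 applies: 19 + 2 = 21.
§6 does not apply.
§7 does not apply.
Final offense level: 21.
Criminal history: 7 prior points → Category II (3-9).
Level 21 falls in the 21-25 band.
Grid: Level 21-25 × Category II = 41-45 months.

41-45 months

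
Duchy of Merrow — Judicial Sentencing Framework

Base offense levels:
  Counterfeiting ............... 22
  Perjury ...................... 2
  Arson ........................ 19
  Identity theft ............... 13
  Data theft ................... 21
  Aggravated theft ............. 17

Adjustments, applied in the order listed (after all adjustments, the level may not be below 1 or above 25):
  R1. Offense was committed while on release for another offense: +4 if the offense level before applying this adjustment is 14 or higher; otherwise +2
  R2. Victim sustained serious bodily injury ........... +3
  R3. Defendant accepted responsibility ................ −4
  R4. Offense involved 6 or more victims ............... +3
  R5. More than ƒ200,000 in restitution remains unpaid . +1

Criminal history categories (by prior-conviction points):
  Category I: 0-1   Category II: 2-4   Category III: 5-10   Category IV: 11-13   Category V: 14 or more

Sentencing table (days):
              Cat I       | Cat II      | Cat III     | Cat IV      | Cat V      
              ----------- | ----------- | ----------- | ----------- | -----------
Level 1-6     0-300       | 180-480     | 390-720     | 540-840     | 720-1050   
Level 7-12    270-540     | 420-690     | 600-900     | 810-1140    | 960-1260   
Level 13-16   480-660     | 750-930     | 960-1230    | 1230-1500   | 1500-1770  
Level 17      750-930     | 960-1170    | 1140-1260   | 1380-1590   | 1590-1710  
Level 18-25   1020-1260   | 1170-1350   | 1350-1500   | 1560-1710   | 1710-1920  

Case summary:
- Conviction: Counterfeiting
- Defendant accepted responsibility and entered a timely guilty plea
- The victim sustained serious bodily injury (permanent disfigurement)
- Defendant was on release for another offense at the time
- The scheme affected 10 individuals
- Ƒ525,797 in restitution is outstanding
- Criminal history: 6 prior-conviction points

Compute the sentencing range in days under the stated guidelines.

1350-1500 days

Base offense level for counterfeiting: 22.
R1 applies (level before this adjustment is 22 ≥ 14, so +4): 22 + 4 = 26.
R2 applies: 26 + 3 = 29.
R3 applies: 29 − 4 = 25.
R4 applies: 25 + 3 = 28.
R5 applies: 28 + 1 = 29.
Level 29 exceeds the maximum of 25; capped at 25.
Final offense level: 25.
Criminal history: 6 prior points → Category III (5-10).
Level 25 falls in the 18-25 band.
Grid: Level 18-25 × Category III = 1350-1500 days.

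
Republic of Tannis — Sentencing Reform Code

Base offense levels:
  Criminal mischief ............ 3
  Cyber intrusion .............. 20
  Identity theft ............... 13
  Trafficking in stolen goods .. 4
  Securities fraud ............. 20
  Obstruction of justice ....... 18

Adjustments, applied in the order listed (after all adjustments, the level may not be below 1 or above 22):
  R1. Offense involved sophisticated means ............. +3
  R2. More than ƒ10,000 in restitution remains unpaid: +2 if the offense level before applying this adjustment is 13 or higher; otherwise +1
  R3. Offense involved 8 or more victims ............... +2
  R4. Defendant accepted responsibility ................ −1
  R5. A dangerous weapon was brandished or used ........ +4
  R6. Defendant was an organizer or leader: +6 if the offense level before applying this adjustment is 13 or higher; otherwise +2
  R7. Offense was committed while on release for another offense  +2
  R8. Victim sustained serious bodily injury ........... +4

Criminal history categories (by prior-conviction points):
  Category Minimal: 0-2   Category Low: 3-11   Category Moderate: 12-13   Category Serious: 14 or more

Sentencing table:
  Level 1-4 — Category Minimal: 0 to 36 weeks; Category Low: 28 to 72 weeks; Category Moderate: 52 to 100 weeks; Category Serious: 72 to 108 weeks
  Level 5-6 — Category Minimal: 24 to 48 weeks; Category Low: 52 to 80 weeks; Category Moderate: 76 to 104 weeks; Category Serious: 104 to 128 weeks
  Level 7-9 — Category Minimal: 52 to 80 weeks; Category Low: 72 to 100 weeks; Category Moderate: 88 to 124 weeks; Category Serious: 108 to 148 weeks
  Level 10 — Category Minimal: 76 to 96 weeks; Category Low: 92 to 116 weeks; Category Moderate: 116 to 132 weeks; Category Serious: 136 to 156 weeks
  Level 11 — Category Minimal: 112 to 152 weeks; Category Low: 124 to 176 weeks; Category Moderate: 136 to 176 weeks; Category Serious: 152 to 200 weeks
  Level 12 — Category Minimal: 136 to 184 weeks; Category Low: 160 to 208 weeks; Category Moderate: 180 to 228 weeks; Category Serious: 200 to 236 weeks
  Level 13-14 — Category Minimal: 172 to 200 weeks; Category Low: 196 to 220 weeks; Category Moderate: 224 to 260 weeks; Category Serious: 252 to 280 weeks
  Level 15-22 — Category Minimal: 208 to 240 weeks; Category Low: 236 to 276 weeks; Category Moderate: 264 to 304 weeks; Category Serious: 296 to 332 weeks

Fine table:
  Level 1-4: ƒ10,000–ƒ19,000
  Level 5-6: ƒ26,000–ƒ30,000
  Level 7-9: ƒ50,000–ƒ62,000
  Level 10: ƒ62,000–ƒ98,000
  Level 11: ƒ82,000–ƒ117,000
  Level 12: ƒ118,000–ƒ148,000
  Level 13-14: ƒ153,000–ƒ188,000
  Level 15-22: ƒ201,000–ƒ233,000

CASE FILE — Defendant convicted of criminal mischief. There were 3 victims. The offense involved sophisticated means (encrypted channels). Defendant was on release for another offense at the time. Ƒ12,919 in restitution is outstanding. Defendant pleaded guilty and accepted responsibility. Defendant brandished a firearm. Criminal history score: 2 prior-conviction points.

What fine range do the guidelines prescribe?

Base offense level for criminal mischief: 3.
R1 applies: 3 + 3 = 6.
R2 applies (level before this adjustment is 6 < 13, so +1): 6 + 1 = 7.
R3 does not apply.
R4 applies: 7 − 1 = 6.
R5 applies: 6 + 4 = 10.
R7 applies: 10 + 2 = 12.
R8 does not apply.
Final offense level: 12.
Level 12 falls in the 12 band.
Fine table: Level 12 → ƒ118,000–ƒ148,000.

ƒ118,000–ƒ148,000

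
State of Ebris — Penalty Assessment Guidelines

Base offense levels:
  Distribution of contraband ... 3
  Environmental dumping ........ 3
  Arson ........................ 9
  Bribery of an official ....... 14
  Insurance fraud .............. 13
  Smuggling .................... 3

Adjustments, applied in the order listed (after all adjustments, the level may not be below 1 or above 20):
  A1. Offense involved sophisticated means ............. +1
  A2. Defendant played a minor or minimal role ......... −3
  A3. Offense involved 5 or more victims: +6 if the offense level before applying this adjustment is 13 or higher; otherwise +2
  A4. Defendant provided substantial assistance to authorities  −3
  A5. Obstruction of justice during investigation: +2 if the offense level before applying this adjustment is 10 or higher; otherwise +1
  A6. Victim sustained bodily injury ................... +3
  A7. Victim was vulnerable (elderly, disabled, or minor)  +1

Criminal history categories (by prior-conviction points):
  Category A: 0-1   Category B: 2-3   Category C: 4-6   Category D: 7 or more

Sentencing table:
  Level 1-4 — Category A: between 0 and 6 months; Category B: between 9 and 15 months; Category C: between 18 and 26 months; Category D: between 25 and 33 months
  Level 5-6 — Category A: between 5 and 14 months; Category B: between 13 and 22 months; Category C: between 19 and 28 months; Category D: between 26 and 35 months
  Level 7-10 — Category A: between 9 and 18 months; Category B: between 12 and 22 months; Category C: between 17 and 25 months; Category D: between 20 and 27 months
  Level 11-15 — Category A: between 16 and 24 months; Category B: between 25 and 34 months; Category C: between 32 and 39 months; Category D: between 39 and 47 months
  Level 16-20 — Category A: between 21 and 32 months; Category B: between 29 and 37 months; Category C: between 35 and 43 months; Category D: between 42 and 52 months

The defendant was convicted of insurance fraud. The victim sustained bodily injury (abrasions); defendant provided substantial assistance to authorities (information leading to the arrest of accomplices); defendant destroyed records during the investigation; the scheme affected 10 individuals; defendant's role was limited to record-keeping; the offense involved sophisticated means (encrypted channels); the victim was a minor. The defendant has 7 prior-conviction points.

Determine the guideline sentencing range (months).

Base offense level for insurance fraud: 13.
A1 applies: 13 + 1 = 14.
A2 applies: 14 − 3 = 11.
A3 applies (level before this adjustment is 11 < 13, so +2): 11 + 2 = 13.
A4 applies: 13 − 3 = 10.
A5 applies (level before this adjustment is 10 ≥ 10, so +2): 10 + 2 = 12.
A6 applies: 12 + 3 = 15.
A7 applies: 15 + 1 = 16.
Final offense level: 16.
Criminal history: 7 prior points → Category D (7+).
Level 16 falls in the 16-20 band.
Grid: Level 16-20 × Category D = 42-52 months.

42-52 months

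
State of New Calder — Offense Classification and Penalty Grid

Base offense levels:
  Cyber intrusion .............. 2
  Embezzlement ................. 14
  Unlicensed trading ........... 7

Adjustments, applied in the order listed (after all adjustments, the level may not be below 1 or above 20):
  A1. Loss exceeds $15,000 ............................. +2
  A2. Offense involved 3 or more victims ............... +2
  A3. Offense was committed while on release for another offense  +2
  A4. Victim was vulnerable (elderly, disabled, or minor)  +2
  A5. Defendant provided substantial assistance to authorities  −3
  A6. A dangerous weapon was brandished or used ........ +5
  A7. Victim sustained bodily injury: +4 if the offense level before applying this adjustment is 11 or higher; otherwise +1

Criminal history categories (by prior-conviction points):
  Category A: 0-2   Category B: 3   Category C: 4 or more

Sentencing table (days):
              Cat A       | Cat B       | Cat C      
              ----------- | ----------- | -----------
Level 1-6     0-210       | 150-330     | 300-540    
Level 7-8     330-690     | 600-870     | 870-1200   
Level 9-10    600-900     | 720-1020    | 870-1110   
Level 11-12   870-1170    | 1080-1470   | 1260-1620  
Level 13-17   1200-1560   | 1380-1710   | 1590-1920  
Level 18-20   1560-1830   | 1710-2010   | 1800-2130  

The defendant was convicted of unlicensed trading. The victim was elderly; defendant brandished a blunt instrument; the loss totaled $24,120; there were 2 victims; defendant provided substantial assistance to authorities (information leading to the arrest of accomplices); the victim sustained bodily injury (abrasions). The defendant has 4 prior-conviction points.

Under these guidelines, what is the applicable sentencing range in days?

Base offense level for unlicensed trading: 7.
A1 applies: 7 + 2 = 9.
A3 does not apply.
A4 applies: 9 + 2 = 11.
A5 applies: 11 − 3 = 8.
A6 applies: 8 + 5 = 13.
A7 applies (level before this adjustment is 13 ≥ 11, so +4): 13 + 4 = 17.
Final offense level: 17.
Criminal history: 4 prior points → Category C (4+).
Level 17 falls in the 13-17 band.
Grid: Level 13-17 × Category C = 1590-1920 days.

1590-1920 days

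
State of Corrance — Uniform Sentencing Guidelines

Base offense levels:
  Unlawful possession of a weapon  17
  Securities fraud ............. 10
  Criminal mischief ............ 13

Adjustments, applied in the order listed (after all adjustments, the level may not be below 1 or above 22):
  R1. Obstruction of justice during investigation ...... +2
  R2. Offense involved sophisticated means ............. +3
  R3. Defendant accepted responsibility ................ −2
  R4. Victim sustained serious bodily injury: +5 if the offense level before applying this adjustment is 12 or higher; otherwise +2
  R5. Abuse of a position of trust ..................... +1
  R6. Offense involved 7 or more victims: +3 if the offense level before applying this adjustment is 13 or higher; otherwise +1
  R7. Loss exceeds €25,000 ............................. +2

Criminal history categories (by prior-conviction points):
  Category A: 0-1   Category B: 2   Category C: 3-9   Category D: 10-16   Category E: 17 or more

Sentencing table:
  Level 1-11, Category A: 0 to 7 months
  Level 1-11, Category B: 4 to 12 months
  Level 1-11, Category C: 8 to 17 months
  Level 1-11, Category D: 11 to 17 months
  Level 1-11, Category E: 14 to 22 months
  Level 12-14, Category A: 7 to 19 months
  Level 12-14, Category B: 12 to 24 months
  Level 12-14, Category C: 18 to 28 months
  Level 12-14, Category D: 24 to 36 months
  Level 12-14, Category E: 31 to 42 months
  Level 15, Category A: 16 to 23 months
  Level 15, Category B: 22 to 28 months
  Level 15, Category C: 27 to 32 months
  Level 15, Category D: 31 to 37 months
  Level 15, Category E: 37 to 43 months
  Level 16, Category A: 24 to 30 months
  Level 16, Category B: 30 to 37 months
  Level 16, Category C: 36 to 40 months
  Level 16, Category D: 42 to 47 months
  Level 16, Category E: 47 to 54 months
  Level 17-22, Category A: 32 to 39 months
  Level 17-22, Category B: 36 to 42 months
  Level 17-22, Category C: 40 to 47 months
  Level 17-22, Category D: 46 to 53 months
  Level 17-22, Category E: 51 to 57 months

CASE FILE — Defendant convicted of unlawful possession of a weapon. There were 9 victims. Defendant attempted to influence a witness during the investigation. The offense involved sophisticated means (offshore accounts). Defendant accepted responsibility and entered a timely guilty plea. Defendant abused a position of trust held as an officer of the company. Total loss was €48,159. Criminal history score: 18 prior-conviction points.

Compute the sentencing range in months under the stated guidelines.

51-57 months

Base offense level for unlawful possession of a weapon: 17.
R1 applies: 17 + 2 = 19.
R2 applies: 19 + 3 = 22.
R3 applies: 22 − 2 = 20.
R4 does not apply.
R5 applies: 20 + 1 = 21.
R6 applies (level before this adjustment is 21 ≥ 13, so +3): 21 + 3 = 24.
R7 applies: 24 + 2 = 26.
Level 26 exceeds the maximum of 22; capped at 22.
Final offense level: 22.
Criminal history: 18 prior points → Category E (17+).
Level 22 falls in the 17-22 band.
Grid: Level 17-22 × Category E = 51-57 months.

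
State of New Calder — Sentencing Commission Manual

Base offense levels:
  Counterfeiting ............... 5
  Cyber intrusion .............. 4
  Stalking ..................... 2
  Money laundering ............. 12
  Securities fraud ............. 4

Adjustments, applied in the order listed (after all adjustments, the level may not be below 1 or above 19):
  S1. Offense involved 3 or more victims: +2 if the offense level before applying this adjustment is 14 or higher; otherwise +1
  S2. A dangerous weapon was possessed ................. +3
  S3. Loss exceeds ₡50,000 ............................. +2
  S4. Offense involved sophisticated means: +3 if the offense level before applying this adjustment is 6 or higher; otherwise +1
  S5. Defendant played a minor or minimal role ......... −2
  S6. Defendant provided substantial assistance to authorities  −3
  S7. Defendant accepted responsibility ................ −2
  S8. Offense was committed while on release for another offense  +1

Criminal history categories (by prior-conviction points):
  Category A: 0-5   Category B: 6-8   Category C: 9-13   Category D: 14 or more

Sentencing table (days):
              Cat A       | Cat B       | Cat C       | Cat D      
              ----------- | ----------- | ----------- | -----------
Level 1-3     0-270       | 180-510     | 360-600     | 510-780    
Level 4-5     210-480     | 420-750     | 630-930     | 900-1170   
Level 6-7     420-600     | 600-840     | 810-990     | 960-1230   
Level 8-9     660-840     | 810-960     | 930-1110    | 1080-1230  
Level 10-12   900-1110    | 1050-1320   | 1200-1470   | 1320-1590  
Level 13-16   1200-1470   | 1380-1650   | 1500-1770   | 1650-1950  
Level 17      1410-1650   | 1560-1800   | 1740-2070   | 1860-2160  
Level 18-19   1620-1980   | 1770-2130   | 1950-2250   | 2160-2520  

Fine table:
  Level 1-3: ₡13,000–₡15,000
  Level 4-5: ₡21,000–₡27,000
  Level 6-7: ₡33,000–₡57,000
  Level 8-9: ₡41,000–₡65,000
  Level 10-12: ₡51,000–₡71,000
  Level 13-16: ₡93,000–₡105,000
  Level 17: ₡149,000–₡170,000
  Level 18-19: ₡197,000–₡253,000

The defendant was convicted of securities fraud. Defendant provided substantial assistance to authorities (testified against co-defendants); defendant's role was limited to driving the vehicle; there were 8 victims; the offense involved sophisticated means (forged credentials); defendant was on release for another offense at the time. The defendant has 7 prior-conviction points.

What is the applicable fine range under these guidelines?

₡13,000–₡15,000

Base offense level for securities fraud: 4.
S1 applies (level before this adjustment is 4 < 14, so +1): 4 + 1 = 5.
S4 applies (level before this adjustment is 5 < 6, so +1): 5 + 1 = 6.
S5 applies: 6 − 2 = 4.
S6 applies: 4 − 3 = 1.
S8 applies: 1 + 1 = 2.
Final offense level: 2.
Level 2 falls in the 1-3 band.
Fine table: Level 1-3 → ₡13,000–₡15,000.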